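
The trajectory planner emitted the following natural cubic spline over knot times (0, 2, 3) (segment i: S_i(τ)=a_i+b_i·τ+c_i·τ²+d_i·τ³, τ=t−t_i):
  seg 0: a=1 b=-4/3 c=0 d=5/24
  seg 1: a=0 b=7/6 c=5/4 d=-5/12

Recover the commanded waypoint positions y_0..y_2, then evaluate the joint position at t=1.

y_0=1 y_1=0 y_2=2
S(1) = -1/8

y_0 = S_0(0) = a_0 = 1
y_1 = S_1(0) = a_1 = 0
y_2 = S_1(1) = 2
t_q=1 is in segment 0 (τ=1); S_0(τ)=-1/8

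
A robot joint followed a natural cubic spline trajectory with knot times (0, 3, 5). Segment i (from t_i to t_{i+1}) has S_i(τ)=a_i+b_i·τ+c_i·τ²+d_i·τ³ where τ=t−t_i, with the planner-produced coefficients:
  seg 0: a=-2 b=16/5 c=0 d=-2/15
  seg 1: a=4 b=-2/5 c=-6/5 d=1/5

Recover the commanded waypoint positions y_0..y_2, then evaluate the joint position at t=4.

y_0=-2 y_1=4 y_2=0
S(4) = 13/5

y_0 = S_0(0) = a_0 = -2
y_1 = S_1(0) = a_1 = 4
y_2 = S_1(2) = 0
t_q=4 is in segment 1 (τ=1); S_1(τ)=13/5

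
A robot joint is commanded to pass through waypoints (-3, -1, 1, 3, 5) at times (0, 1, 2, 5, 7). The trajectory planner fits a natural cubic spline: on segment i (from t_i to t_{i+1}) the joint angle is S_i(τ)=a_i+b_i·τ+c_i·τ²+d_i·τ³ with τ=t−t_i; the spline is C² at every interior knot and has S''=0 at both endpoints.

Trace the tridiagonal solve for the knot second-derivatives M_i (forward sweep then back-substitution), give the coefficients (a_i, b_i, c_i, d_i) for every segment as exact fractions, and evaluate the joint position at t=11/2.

  seg 0: a=-3 b=1601/822 c=0 d=43/822
  seg 1: a=-1 b=865/411 c=43/274 d=-215/822
  seg 2: a=1 b=1343/822 c=-86/137 d=251/2466
  seg 3: a=3 b=253/411 c=79/274 d=-79/1644
S(11/2) = 14791/4384

Δ: Δ0=2, Δ1=2, Δ2=2/3, Δ3=1
row 1: diag=4, rhs=0; c'=1/4, d'=0
row 2: denom=8−1·1/4=31/4; d'=(-8−1·0)/(31/4)=-32/31
row 3: denom=10−3·12/31=274/31; d'=(2−3·-32/31)/(274/31)=79/137
back: M3=79/137
back: M2=-32/31−12/31·79/137=-172/137
back: M1=0−1/4·-172/137=43/137
M: M0=0, M1=43/137, M2=-172/137, M3=79/137, M4=0
seg 0: a=-3, c=M0/2=0, d=(M1−M0)/(6·1)=43/822, b=Δ0−h0·(2M0+M1)/6=1601/822
seg 1: a=-1, c=M1/2=43/274, d=(M2−M1)/(6·1)=-215/822, b=Δ1−h1·(2M1+M2)/6=865/411
seg 2: a=1, c=M2/2=-86/137, d=(M3−M2)/(6·3)=251/2466, b=Δ2−h2·(2M2+M3)/6=1343/822
seg 3: a=3, c=M3/2=79/274, d=(M4−M3)/(6·2)=-79/1644, b=Δ3−h3·(2M3+M4)/6=253/411
t_q=11/2 → seg 3, τ=1/2; S=3+253/411·τ+79/274·τ²+-79/1644·τ³=14791/4384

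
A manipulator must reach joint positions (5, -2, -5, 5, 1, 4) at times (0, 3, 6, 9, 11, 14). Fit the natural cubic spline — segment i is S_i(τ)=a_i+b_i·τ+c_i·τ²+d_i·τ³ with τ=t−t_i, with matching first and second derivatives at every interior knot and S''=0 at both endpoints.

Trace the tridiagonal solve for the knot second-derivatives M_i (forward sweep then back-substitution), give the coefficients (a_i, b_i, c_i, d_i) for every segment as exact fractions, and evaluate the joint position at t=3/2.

  seg 0: a=5 b=-493/220 c=0 d=-61/5940
  seg 1: a=-2 b=-277/110 c=-61/660 d=79/396
  seg 2: a=-5 b=509/220 c=281/165 d=-2699/5940
  seg 3: a=5 b=29/110 c=-105/44 d=69/110
  seg 4: a=1 b=-193/110 c=303/220 d=-101/660
S(3/2) = 2823/1760

Δ: Δ0=-7/3, Δ1=-1, Δ2=10/3, Δ3=-2, Δ4=1
row 1: diag=12, rhs=8; c'=1/4, d'=2/3
row 2: denom=12−3·1/4=45/4; d'=(26−3·2/3)/(45/4)=32/15
row 3: denom=10−3·4/15=46/5; d'=(-32−3·32/15)/(46/5)=-96/23
row 4: denom=10−2·5/23=220/23; d'=(18−2·-96/23)/(220/23)=303/110
back: M4=303/110
back: M3=-96/23−5/23·303/110=-105/22
back: M2=32/15−4/15·-105/22=562/165
back: M1=2/3−1/4·562/165=-61/330
M: M0=0, M1=-61/330, M2=562/165, M3=-105/22, M4=303/110, M5=0
seg 0: a=5, c=M0/2=0, d=(M1−M0)/(6·3)=-61/5940, b=Δ0−h0·(2M0+M1)/6=-493/220
seg 1: a=-2, c=M1/2=-61/660, d=(M2−M1)/(6·3)=79/396, b=Δ1−h1·(2M1+M2)/6=-277/110
seg 2: a=-5, c=M2/2=281/165, d=(M3−M2)/(6·3)=-2699/5940, b=Δ2−h2·(2M2+M3)/6=509/220
seg 3: a=5, c=M3/2=-105/44, d=(M4−M3)/(6·2)=69/110, b=Δ3−h3·(2M3+M4)/6=29/110
seg 4: a=1, c=M4/2=303/220, d=(M5−M4)/(6·3)=-101/660, b=Δ4−h4·(2M4+M5)/6=-193/110
t_q=3/2 → seg 0, τ=3/2; S=5+-493/220·τ+0·τ²+-61/5940·τ³=2823/1760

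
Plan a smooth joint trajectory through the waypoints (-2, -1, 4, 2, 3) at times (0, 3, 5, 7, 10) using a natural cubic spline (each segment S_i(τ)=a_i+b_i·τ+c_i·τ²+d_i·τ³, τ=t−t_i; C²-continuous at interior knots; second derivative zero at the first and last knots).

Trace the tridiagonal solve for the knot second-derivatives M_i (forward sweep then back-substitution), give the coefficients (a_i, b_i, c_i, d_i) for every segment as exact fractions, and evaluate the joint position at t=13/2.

Δ: Δ0=1/3, Δ1=5/2, Δ2=-1, Δ3=1/3
row 1: diag=10, rhs=13; c'=1/5, d'=13/10
row 2: denom=8−2·1/5=38/5; d'=(-21−2·13/10)/(38/5)=-59/19
row 3: denom=10−2·5/19=180/19; d'=(8−2·-59/19)/(180/19)=3/2
back: M3=3/2
back: M2=-59/19−5/19·3/2=-7/2
back: M1=13/10−1/5·-7/2=2
M: M0=0, M1=2, M2=-7/2, M3=3/2, M4=0
seg 0: a=-2, c=M0/2=0, d=(M1−M0)/(6·3)=1/9, b=Δ0−h0·(2M0+M1)/6=-2/3
seg 1: a=-1, c=M1/2=1, d=(M2−M1)/(6·2)=-11/24, b=Δ1−h1·(2M1+M2)/6=7/3
seg 2: a=4, c=M2/2=-7/4, d=(M3−M2)/(6·2)=5/12, b=Δ2−h2·(2M2+M3)/6=5/6
seg 3: a=2, c=M3/2=3/4, d=(M4−M3)/(6·3)=-1/12, b=Δ3−h3·(2M3+M4)/6=-7/6
t_q=13/2 → seg 2, τ=3/2; S=4+5/6·τ+-7/4·τ²+5/12·τ³=87/32

  seg 0: a=-2 b=-2/3 c=0 d=1/9
  seg 1: a=-1 b=7/3 c=1 d=-11/24
  seg 2: a=4 b=5/6 c=-7/4 d=5/12
  seg 3: a=2 b=-7/6 c=3/4 d=-1/12
S(13/2) = 87/32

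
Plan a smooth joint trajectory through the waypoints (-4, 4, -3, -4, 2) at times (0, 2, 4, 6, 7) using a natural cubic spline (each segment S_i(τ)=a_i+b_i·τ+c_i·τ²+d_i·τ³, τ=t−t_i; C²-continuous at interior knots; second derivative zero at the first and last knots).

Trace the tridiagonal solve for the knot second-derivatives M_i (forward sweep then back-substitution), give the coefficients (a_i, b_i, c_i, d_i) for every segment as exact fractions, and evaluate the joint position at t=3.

Δ: Δ0=4, Δ1=-7/2, Δ2=-1/2, Δ3=6
row 1: diag=8, rhs=-45; c'=1/4, d'=-45/8
row 2: denom=8−2·1/4=15/2; d'=(18−2·-45/8)/(15/2)=39/10
row 3: denom=6−2·4/15=82/15; d'=(39−2·39/10)/(82/15)=234/41
back: M3=234/41
back: M2=39/10−4/15·234/41=195/82
back: M1=-45/8−1/4·195/82=-255/41
M: M0=0, M1=-255/41, M2=195/82, M3=234/41, M4=0
seg 0: a=-4, c=M0/2=0, d=(M1−M0)/(6·2)=-85/164, b=Δ0−h0·(2M0+M1)/6=249/41
seg 1: a=4, c=M1/2=-255/82, d=(M2−M1)/(6·2)=235/328, b=Δ1−h1·(2M1+M2)/6=-6/41
seg 2: a=-3, c=M2/2=195/164, d=(M3−M2)/(6·2)=91/328, b=Δ2−h2·(2M2+M3)/6=-327/82
seg 3: a=-4, c=M3/2=117/41, d=(M4−M3)/(6·1)=-39/41, b=Δ3−h3·(2M3+M4)/6=168/41
t_q=3 → seg 1, τ=1; S=4+-6/41·τ+-255/82·τ²+235/328·τ³=479/328

  seg 0: a=-4 b=249/41 c=0 d=-85/164
  seg 1: a=4 b=-6/41 c=-255/82 d=235/328
  seg 2: a=-3 b=-327/82 c=195/164 d=91/328
  seg 3: a=-4 b=168/41 c=117/41 d=-39/41
S(3) = 479/328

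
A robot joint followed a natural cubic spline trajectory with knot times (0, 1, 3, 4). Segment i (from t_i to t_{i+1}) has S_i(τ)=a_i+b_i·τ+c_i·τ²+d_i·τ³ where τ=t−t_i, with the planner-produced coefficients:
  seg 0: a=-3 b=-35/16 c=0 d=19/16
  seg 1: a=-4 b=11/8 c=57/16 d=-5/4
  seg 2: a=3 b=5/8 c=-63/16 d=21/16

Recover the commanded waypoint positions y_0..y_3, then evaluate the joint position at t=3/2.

y_0 = S_0(0) = a_0 = -3
y_1 = S_1(0) = a_1 = -4
y_2 = S_2(0) = a_2 = 3
y_3 = S_2(1) = 1
t_q=3/2 is in segment 1 (τ=1/2); S_1(τ)=-165/64

y_0=-3 y_1=-4 y_2=3 y_3=1
S(3/2) = -165/64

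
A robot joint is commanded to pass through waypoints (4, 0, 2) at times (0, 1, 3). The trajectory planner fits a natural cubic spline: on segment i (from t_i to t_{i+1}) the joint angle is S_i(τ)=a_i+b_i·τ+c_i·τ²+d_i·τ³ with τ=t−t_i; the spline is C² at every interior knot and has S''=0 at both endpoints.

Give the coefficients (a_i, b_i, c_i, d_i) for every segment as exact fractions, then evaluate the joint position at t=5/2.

Δ: Δ0=-4, Δ1=1
row 1: diag=6, rhs=30; c'=1/3, d'=5
back: M1=5
M: M0=0, M1=5, M2=0
seg 0: a=4, c=M0/2=0, d=(M1−M0)/(6·1)=5/6, b=Δ0−h0·(2M0+M1)/6=-29/6
seg 1: a=0, c=M1/2=5/2, d=(M2−M1)/(6·2)=-5/12, b=Δ1−h1·(2M1+M2)/6=-7/3
t_q=5/2 → seg 1, τ=3/2; S=0+-7/3·τ+5/2·τ²+-5/12·τ³=23/32

  seg 0: a=4 b=-29/6 c=0 d=5/6
  seg 1: a=0 b=-7/3 c=5/2 d=-5/12
S(5/2) = 23/32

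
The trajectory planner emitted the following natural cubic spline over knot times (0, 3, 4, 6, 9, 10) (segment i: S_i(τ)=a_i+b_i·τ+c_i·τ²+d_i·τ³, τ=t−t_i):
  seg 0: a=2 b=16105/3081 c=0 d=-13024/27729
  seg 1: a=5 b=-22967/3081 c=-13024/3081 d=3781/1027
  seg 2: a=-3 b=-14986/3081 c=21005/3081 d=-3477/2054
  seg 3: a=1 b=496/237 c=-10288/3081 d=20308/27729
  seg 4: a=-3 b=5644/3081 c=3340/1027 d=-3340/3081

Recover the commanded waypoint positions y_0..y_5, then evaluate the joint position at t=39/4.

y_0 = S_0(0) = a_0 = 2
y_1 = S_1(0) = a_1 = 5
y_2 = S_2(0) = a_2 = -3
y_3 = S_3(0) = a_3 = 1
y_4 = S_4(0) = a_4 = -3
y_5 = S_4(1) = 1
t_q=39/4 is in segment 4 (τ=3/4); S_4(τ)=-4175/16432

y_0=2 y_1=5 y_2=-3 y_3=1 y_4=-3 y_5=1
S(39/4) = -4175/16432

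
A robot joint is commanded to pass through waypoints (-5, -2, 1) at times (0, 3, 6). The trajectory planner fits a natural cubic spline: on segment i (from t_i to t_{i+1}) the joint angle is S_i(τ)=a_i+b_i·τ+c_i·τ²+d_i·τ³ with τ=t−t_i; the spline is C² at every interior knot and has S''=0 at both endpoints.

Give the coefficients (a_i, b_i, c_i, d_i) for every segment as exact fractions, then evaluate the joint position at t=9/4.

Δ: Δ0=1, Δ1=1
row 1: diag=12, rhs=0; c'=1/4, d'=0
back: M1=0
M: M0=0, M1=0, M2=0
seg 0: a=-5, c=M0/2=0, d=(M1−M0)/(6·3)=0, b=Δ0−h0·(2M0+M1)/6=1
seg 1: a=-2, c=M1/2=0, d=(M2−M1)/(6·3)=0, b=Δ1−h1·(2M1+M2)/6=1
t_q=9/4 → seg 0, τ=9/4; S=-5+1·τ+0·τ²+0·τ³=-11/4

  seg 0: a=-5 b=1 c=0 d=0
  seg 1: a=-2 b=1 c=0 d=0
S(9/4) = -11/4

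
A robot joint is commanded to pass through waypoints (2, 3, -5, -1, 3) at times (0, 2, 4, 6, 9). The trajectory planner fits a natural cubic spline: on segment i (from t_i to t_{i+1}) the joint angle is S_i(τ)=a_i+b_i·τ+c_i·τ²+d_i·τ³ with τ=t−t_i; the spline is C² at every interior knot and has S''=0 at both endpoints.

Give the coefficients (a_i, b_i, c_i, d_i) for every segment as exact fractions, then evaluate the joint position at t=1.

Δ: Δ0=1/2, Δ1=-4, Δ2=2, Δ3=4/3
row 1: diag=8, rhs=-27; c'=1/4, d'=-27/8
row 2: denom=8−2·1/4=15/2; d'=(36−2·-27/8)/(15/2)=57/10
row 3: denom=10−2·4/15=142/15; d'=(-4−2·57/10)/(142/15)=-231/142
back: M3=-231/142
back: M2=57/10−4/15·-231/142=871/142
back: M1=-27/8−1/4·871/142=-697/142
M: M0=0, M1=-697/142, M2=871/142, M3=-231/142, M4=0
seg 0: a=2, c=M0/2=0, d=(M1−M0)/(6·2)=-697/1704, b=Δ0−h0·(2M0+M1)/6=455/213
seg 1: a=3, c=M1/2=-697/284, d=(M2−M1)/(6·2)=196/213, b=Δ1−h1·(2M1+M2)/6=-1181/426
seg 2: a=-5, c=M2/2=871/284, d=(M3−M2)/(6·2)=-551/852, b=Δ2−h2·(2M2+M3)/6=-659/426
seg 3: a=-1, c=M3/2=-231/284, d=(M4−M3)/(6·3)=77/852, b=Δ3−h3·(2M3+M4)/6=1261/426
t_q=1 → seg 0, τ=1; S=2+455/213·τ+0·τ²+-697/1704·τ³=2117/568

  seg 0: a=2 b=455/213 c=0 d=-697/1704
  seg 1: a=3 b=-1181/426 c=-697/284 d=196/213
  seg 2: a=-5 b=-659/426 c=871/284 d=-551/852
  seg 3: a=-1 b=1261/426 c=-231/284 d=77/852
S(1) = 2117/568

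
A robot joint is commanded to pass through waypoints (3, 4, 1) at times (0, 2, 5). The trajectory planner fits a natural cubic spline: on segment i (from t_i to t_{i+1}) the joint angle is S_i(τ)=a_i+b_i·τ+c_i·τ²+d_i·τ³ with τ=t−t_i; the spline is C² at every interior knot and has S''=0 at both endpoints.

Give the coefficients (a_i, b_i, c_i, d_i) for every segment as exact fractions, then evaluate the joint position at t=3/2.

  seg 0: a=3 b=4/5 c=0 d=-3/40
  seg 1: a=4 b=-1/10 c=-9/20 d=1/20
S(3/2) = 1263/320

Δ: Δ0=1/2, Δ1=-1
row 1: diag=10, rhs=-9; c'=3/10, d'=-9/10
back: M1=-9/10
M: M0=0, M1=-9/10, M2=0
seg 0: a=3, c=M0/2=0, d=(M1−M0)/(6·2)=-3/40, b=Δ0−h0·(2M0+M1)/6=4/5
seg 1: a=4, c=M1/2=-9/20, d=(M2−M1)/(6·3)=1/20, b=Δ1−h1·(2M1+M2)/6=-1/10
t_q=3/2 → seg 0, τ=3/2; S=3+4/5·τ+0·τ²+-3/40·τ³=1263/320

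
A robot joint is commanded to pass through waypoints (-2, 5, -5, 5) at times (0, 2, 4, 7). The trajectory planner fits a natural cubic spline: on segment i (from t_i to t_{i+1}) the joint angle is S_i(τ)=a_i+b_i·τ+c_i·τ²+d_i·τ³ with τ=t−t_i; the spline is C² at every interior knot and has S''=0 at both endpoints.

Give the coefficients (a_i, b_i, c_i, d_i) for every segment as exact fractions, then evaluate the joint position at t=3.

  seg 0: a=-2 b=352/57 c=0 d=-305/456
  seg 1: a=5 b=-211/114 c=-305/76 d=139/114
  seg 2: a=-5 b=-373/114 c=251/76 d=-251/684
S(3) = 27/76

Δ: Δ0=7/2, Δ1=-5, Δ2=10/3
row 1: diag=8, rhs=-51; c'=1/4, d'=-51/8
row 2: denom=10−2·1/4=19/2; d'=(50−2·-51/8)/(19/2)=251/38
back: M2=251/38
back: M1=-51/8−1/4·251/38=-305/38
M: M0=0, M1=-305/38, M2=251/38, M3=0
seg 0: a=-2, c=M0/2=0, d=(M1−M0)/(6·2)=-305/456, b=Δ0−h0·(2M0+M1)/6=352/57
seg 1: a=5, c=M1/2=-305/76, d=(M2−M1)/(6·2)=139/114, b=Δ1−h1·(2M1+M2)/6=-211/114
seg 2: a=-5, c=M2/2=251/76, d=(M3−M2)/(6·3)=-251/684, b=Δ2−h2·(2M2+M3)/6=-373/114
t_q=3 → seg 1, τ=1; S=5+-211/114·τ+-305/76·τ²+139/114·τ³=27/76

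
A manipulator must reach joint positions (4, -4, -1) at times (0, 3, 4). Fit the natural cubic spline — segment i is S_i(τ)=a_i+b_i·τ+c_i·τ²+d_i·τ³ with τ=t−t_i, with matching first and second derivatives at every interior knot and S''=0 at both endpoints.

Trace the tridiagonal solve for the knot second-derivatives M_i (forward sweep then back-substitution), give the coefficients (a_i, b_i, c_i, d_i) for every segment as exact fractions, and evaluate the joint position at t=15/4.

Δ: Δ0=-8/3, Δ1=3
row 1: diag=8, rhs=34; c'=1/8, d'=17/4
back: M1=17/4
M: M0=0, M1=17/4, M2=0
seg 0: a=4, c=M0/2=0, d=(M1−M0)/(6·3)=17/72, b=Δ0−h0·(2M0+M1)/6=-115/24
seg 1: a=-4, c=M1/2=17/8, d=(M2−M1)/(6·1)=-17/24, b=Δ1−h1·(2M1+M2)/6=19/12
t_q=15/4 → seg 1, τ=3/4; S=-4+19/12·τ+17/8·τ²+-17/24·τ³=-981/512

  seg 0: a=4 b=-115/24 c=0 d=17/72
  seg 1: a=-4 b=19/12 c=17/8 d=-17/24
S(15/4) = -981/512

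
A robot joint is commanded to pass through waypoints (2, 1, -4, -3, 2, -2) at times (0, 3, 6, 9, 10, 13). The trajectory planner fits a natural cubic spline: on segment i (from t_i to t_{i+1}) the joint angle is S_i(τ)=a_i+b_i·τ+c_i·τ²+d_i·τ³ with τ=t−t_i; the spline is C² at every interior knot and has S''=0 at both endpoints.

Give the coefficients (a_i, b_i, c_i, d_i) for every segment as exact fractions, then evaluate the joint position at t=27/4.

Δ: Δ0=-1/3, Δ1=-5/3, Δ2=1/3, Δ3=5, Δ4=-4/3
row 1: diag=12, rhs=-8; c'=1/4, d'=-2/3
row 2: denom=12−3·1/4=45/4; d'=(12−3·-2/3)/(45/4)=56/45
row 3: denom=8−3·4/15=36/5; d'=(28−3·56/45)/(36/5)=91/27
row 4: denom=8−1·5/36=283/36; d'=(-38−1·91/27)/(283/36)=-4468/849
back: M4=-4468/849
back: M3=91/27−5/36·-4468/849=3482/849
back: M2=56/45−4/15·3482/849=128/849
back: M1=-2/3−1/4·128/849=-598/849
M: M0=0, M1=-598/849, M2=128/849, M3=3482/849, M4=-4468/849, M5=0
seg 0: a=2, c=M0/2=0, d=(M1−M0)/(6·3)=-299/7641, b=Δ0−h0·(2M0+M1)/6=16/849
seg 1: a=1, c=M1/2=-299/849, d=(M2−M1)/(6·3)=121/2547, b=Δ1−h1·(2M1+M2)/6=-881/849
seg 2: a=-4, c=M2/2=64/849, d=(M3−M2)/(6·3)=559/2547, b=Δ2−h2·(2M2+M3)/6=-1586/849
seg 3: a=-3, c=M3/2=1741/849, d=(M4−M3)/(6·1)=-1325/849, b=Δ3−h3·(2M3+M4)/6=3829/849
seg 4: a=2, c=M4/2=-2234/849, d=(M5−M4)/(6·3)=2234/7641, b=Δ4−h4·(2M4+M5)/6=1112/283
t_q=27/4 → seg 2, τ=3/4; S=-4+-1586/849·τ+64/849·τ²+559/2547·τ³=-95379/18112

  seg 0: a=2 b=16/849 c=0 d=-299/7641
  seg 1: a=1 b=-881/849 c=-299/849 d=121/2547
  seg 2: a=-4 b=-1586/849 c=64/849 d=559/2547
  seg 3: a=-3 b=3829/849 c=1741/849 d=-1325/849
  seg 4: a=2 b=1112/283 c=-2234/849 d=2234/7641
S(27/4) = -95379/18112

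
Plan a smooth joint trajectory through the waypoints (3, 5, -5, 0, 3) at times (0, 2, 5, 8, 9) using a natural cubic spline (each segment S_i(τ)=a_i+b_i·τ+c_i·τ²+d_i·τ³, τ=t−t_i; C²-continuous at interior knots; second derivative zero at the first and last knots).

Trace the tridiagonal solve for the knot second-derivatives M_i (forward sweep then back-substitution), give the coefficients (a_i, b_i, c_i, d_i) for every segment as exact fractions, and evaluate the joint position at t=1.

Δ: Δ0=1, Δ1=-10/3, Δ2=5/3, Δ3=3
row 1: diag=10, rhs=-26; c'=3/10, d'=-13/5
row 2: denom=12−3·3/10=111/10; d'=(30−3·-13/5)/(111/10)=126/37
row 3: denom=8−3·10/37=266/37; d'=(8−3·126/37)/(266/37)=-41/133
back: M3=-41/133
back: M2=126/37−10/37·-41/133=464/133
back: M1=-13/5−3/10·464/133=-485/133
M: M0=0, M1=-485/133, M2=464/133, M3=-41/133, M4=0
seg 0: a=3, c=M0/2=0, d=(M1−M0)/(6·2)=-485/1596, b=Δ0−h0·(2M0+M1)/6=884/399
seg 1: a=5, c=M1/2=-485/266, d=(M2−M1)/(6·3)=949/2394, b=Δ1−h1·(2M1+M2)/6=-571/399
seg 2: a=-5, c=M2/2=232/133, d=(M3−M2)/(6·3)=-505/2394, b=Δ2−h2·(2M2+M3)/6=-1331/798
seg 3: a=0, c=M3/2=-41/266, d=(M4−M3)/(6·1)=41/798, b=Δ3−h3·(2M3+M4)/6=1238/399
t_q=1 → seg 0, τ=1; S=3+884/399·τ+0·τ²+-485/1596·τ³=2613/532

  seg 0: a=3 b=884/399 c=0 d=-485/1596
  seg 1: a=5 b=-571/399 c=-485/266 d=949/2394
  seg 2: a=-5 b=-1331/798 c=232/133 d=-505/2394
  seg 3: a=0 b=1238/399 c=-41/266 d=41/798
S(1) = 2613/532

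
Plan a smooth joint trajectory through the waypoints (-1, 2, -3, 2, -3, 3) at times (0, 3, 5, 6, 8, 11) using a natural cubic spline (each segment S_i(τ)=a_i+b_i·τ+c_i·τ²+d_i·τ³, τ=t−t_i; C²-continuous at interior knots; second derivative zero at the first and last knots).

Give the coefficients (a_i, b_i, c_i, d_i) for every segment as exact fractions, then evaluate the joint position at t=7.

  seg 0: a=-1 b=3161/1012 c=0 d=-2149/9108
  seg 1: a=2 b=-1643/506 c=-2149/1012 d=2527/2024
  seg 2: a=-3 b=820/253 c=1358/253 d=-83/23
  seg 3: a=2 b=797/253 c=-1381/253 d=2665/2024
  seg 4: a=-3 b=-1459/506 c=2471/1012 d=-2471/9108
S(7) = 2041/2024

Δ: Δ0=1, Δ1=-5/2, Δ2=5, Δ3=-5/2, Δ4=2
row 1: diag=10, rhs=-21; c'=1/5, d'=-21/10
row 2: denom=6−2·1/5=28/5; d'=(45−2·-21/10)/(28/5)=123/14
row 3: denom=6−1·5/28=163/28; d'=(-45−1·123/14)/(163/28)=-1506/163
row 4: denom=10−2·56/163=1518/163; d'=(27−2·-1506/163)/(1518/163)=2471/506
back: M4=2471/506
back: M3=-1506/163−56/163·2471/506=-2762/253
back: M2=123/14−5/28·-2762/253=2716/253
back: M1=-21/10−1/5·2716/253=-2149/506
M: M0=0, M1=-2149/506, M2=2716/253, M3=-2762/253, M4=2471/506, M5=0
seg 0: a=-1, c=M0/2=0, d=(M1−M0)/(6·3)=-2149/9108, b=Δ0−h0·(2M0+M1)/6=3161/1012
seg 1: a=2, c=M1/2=-2149/1012, d=(M2−M1)/(6·2)=2527/2024, b=Δ1−h1·(2M1+M2)/6=-1643/506
seg 2: a=-3, c=M2/2=1358/253, d=(M3−M2)/(6·1)=-83/23, b=Δ2−h2·(2M2+M3)/6=820/253
seg 3: a=2, c=M3/2=-1381/253, d=(M4−M3)/(6·2)=2665/2024, b=Δ3−h3·(2M3+M4)/6=797/253
seg 4: a=-3, c=M4/2=2471/1012, d=(M5−M4)/(6·3)=-2471/9108, b=Δ4−h4·(2M4+M5)/6=-1459/506
t_q=7 → seg 3, τ=1; S=2+797/253·τ+-1381/253·τ²+2665/2024·τ³=2041/2024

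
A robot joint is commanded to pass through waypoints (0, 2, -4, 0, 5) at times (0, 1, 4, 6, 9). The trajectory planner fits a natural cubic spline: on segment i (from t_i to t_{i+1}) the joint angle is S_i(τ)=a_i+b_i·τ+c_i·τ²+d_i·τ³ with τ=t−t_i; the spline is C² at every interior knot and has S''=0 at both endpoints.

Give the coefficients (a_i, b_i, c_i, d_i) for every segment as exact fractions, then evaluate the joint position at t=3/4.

Δ: Δ0=2, Δ1=-2, Δ2=2, Δ3=5/3
row 1: diag=8, rhs=-24; c'=3/8, d'=-3
row 2: denom=10−3·3/8=71/8; d'=(24−3·-3)/(71/8)=264/71
row 3: denom=10−2·16/71=678/71; d'=(-2−2·264/71)/(678/71)=-335/339
back: M3=-335/339
back: M2=264/71−16/71·-335/339=1336/339
back: M1=-3−3/8·1336/339=-506/113
M: M0=0, M1=-506/113, M2=1336/339, M3=-335/339, M4=0
seg 0: a=0, c=M0/2=0, d=(M1−M0)/(6·1)=-253/339, b=Δ0−h0·(2M0+M1)/6=931/339
seg 1: a=2, c=M1/2=-253/113, d=(M2−M1)/(6·3)=1427/3051, b=Δ1−h1·(2M1+M2)/6=172/339
seg 2: a=-4, c=M2/2=668/339, d=(M3−M2)/(6·2)=-557/1356, b=Δ2−h2·(2M2+M3)/6=-101/339
seg 3: a=0, c=M3/2=-335/678, d=(M4−M3)/(6·3)=335/6102, b=Δ3−h3·(2M3+M4)/6=300/113
t_q=3/4 → seg 0, τ=3/4; S=0+931/339·τ+0·τ²+-253/339·τ³=12619/7232

  seg 0: a=0 b=931/339 c=0 d=-253/339
  seg 1: a=2 b=172/339 c=-253/113 d=1427/3051
  seg 2: a=-4 b=-101/339 c=668/339 d=-557/1356
  seg 3: a=0 b=300/113 c=-335/678 d=335/6102
S(3/4) = 12619/7232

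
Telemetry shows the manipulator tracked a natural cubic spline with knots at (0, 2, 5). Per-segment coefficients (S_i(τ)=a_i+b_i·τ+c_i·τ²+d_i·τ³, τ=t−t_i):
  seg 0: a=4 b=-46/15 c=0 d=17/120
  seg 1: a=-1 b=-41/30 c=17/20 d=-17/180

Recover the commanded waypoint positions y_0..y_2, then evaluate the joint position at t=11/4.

y_0=4 y_1=-1 y_2=0
S(11/4) = -2031/1280

y_0 = S_0(0) = a_0 = 4
y_1 = S_1(0) = a_1 = -1
y_2 = S_1(3) = 0
t_q=11/4 is in segment 1 (τ=3/4); S_1(τ)=-2031/1280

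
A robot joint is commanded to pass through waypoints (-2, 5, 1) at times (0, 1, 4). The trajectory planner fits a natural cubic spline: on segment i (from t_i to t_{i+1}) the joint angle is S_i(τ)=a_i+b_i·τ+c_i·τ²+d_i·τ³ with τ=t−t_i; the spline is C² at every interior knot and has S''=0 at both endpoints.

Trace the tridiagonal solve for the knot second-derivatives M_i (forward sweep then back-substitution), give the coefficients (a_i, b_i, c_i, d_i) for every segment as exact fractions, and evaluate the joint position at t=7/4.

Δ: Δ0=7, Δ1=-4/3
row 1: diag=8, rhs=-50; c'=3/8, d'=-25/4
back: M1=-25/4
M: M0=0, M1=-25/4, M2=0
seg 0: a=-2, c=M0/2=0, d=(M1−M0)/(6·1)=-25/24, b=Δ0−h0·(2M0+M1)/6=193/24
seg 1: a=5, c=M1/2=-25/8, d=(M2−M1)/(6·3)=25/72, b=Δ1−h1·(2M1+M2)/6=59/12
t_q=7/4 → seg 1, τ=3/4; S=5+59/12·τ+-25/8·τ²+25/72·τ³=3623/512

  seg 0: a=-2 b=193/24 c=0 d=-25/24
  seg 1: a=5 b=59/12 c=-25/8 d=25/72
S(7/4) = 3623/512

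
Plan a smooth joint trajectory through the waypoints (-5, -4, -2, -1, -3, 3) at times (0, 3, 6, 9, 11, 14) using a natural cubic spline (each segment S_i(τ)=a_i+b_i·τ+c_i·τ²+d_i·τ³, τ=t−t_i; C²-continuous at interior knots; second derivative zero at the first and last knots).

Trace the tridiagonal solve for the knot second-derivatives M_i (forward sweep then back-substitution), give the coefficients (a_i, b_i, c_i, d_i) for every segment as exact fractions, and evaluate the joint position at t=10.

Δ: Δ0=1/3, Δ1=2/3, Δ2=1/3, Δ3=-1, Δ4=2
row 1: diag=12, rhs=2; c'=1/4, d'=1/6
row 2: denom=12−3·1/4=45/4; d'=(-2−3·1/6)/(45/4)=-2/9
row 3: denom=10−3·4/15=46/5; d'=(-8−3·-2/9)/(46/5)=-55/69
row 4: denom=10−2·5/23=220/23; d'=(18−2·-55/69)/(220/23)=338/165
back: M4=338/165
back: M3=-55/69−5/23·338/165=-41/33
back: M2=-2/9−4/15·-41/33=6/55
back: M1=1/6−1/4·6/55=23/165
M: M0=0, M1=23/165, M2=6/55, M3=-41/33, M4=338/165, M5=0
seg 0: a=-5, c=M0/2=0, d=(M1−M0)/(6·3)=23/2970, b=Δ0−h0·(2M0+M1)/6=29/110
seg 1: a=-4, c=M1/2=23/330, d=(M2−M1)/(6·3)=-1/594, b=Δ1−h1·(2M1+M2)/6=26/55
seg 2: a=-2, c=M2/2=3/55, d=(M3−M2)/(6·3)=-223/2970, b=Δ2−h2·(2M2+M3)/6=93/110
seg 3: a=-1, c=M3/2=-41/66, d=(M4−M3)/(6·2)=181/660, b=Δ3−h3·(2M3+M4)/6=-47/55
seg 4: a=-3, c=M4/2=169/165, d=(M5−M4)/(6·3)=-169/1485, b=Δ4−h4·(2M4+M5)/6=-8/165
t_q=10 → seg 3, τ=1; S=-1+-47/55·τ+-41/66·τ²+181/660·τ³=-1453/660

  seg 0: a=-5 b=29/110 c=0 d=23/2970
  seg 1: a=-4 b=26/55 c=23/330 d=-1/594
  seg 2: a=-2 b=93/110 c=3/55 d=-223/2970
  seg 3: a=-1 b=-47/55 c=-41/66 d=181/660
  seg 4: a=-3 b=-8/165 c=169/165 d=-169/1485
S(10) = -1453/660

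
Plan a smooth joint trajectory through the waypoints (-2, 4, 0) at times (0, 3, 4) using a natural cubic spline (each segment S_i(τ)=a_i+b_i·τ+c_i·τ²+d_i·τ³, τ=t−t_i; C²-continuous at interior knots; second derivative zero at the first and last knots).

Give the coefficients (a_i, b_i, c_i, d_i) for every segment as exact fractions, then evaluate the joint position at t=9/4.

Δ: Δ0=2, Δ1=-4
row 1: diag=8, rhs=-36; c'=1/8, d'=-9/2
back: M1=-9/2
M: M0=0, M1=-9/2, M2=0
seg 0: a=-2, c=M0/2=0, d=(M1−M0)/(6·3)=-1/4, b=Δ0−h0·(2M0+M1)/6=17/4
seg 1: a=4, c=M1/2=-9/4, d=(M2−M1)/(6·1)=3/4, b=Δ1−h1·(2M1+M2)/6=-5/2
t_q=9/4 → seg 0, τ=9/4; S=-2+17/4·τ+0·τ²+-1/4·τ³=1207/256

  seg 0: a=-2 b=17/4 c=0 d=-1/4
  seg 1: a=4 b=-5/2 c=-9/4 d=3/4
S(9/4) = 1207/256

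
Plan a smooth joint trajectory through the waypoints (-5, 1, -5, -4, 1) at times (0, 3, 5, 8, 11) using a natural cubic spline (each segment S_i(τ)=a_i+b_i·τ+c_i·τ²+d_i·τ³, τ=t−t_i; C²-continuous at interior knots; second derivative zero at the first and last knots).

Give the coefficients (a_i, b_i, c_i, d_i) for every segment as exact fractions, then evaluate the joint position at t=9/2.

  seg 0: a=-5 b=445/118 c=0 d=-209/1062
  seg 1: a=1 b=-91/59 c=-209/118 d=123/236
  seg 2: a=-5 b=-140/59 c=80/59 d=-241/1593
  seg 3: a=-4 b=99/59 c=-1/177 d=1/1593
S(9/2) = -6683/1888

Δ: Δ0=2, Δ1=-3, Δ2=1/3, Δ3=5/3
row 1: diag=10, rhs=-30; c'=1/5, d'=-3
row 2: denom=10−2·1/5=48/5; d'=(20−2·-3)/(48/5)=65/24
row 3: denom=12−3·5/16=177/16; d'=(8−3·65/24)/(177/16)=-2/177
back: M3=-2/177
back: M2=65/24−5/16·-2/177=160/59
back: M1=-3−1/5·160/59=-209/59
M: M0=0, M1=-209/59, M2=160/59, M3=-2/177, M4=0
seg 0: a=-5, c=M0/2=0, d=(M1−M0)/(6·3)=-209/1062, b=Δ0−h0·(2M0+M1)/6=445/118
seg 1: a=1, c=M1/2=-209/118, d=(M2−M1)/(6·2)=123/236, b=Δ1−h1·(2M1+M2)/6=-91/59
seg 2: a=-5, c=M2/2=80/59, d=(M3−M2)/(6·3)=-241/1593, b=Δ2−h2·(2M2+M3)/6=-140/59
seg 3: a=-4, c=M3/2=-1/177, d=(M4−M3)/(6·3)=1/1593, b=Δ3−h3·(2M3+M4)/6=99/59
t_q=9/2 → seg 1, τ=3/2; S=1+-91/59·τ+-209/118·τ²+123/236·τ³=-6683/1888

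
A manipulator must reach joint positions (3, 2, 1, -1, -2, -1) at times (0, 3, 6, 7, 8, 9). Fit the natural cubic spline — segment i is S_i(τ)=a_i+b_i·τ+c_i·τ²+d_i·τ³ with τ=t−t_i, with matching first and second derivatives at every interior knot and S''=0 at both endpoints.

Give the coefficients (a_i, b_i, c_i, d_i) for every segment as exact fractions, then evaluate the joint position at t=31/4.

Δ: Δ0=-1/3, Δ1=-1/3, Δ2=-2, Δ3=-1, Δ4=1
row 1: diag=12, rhs=0; c'=1/4, d'=0
row 2: denom=8−3·1/4=29/4; d'=(-10−3·0)/(29/4)=-40/29
row 3: denom=4−1·4/29=112/29; d'=(6−1·-40/29)/(112/29)=107/56
row 4: denom=4−1·29/112=419/112; d'=(12−1·107/56)/(419/112)=1130/419
back: M4=1130/419
back: M3=107/56−29/112·1130/419=508/419
back: M2=-40/29−4/29·508/419=-648/419
back: M1=0−1/4·-648/419=162/419
M: M0=0, M1=162/419, M2=-648/419, M3=508/419, M4=1130/419, M5=0
seg 0: a=3, c=M0/2=0, d=(M1−M0)/(6·3)=9/419, b=Δ0−h0·(2M0+M1)/6=-662/1257
seg 1: a=2, c=M1/2=81/419, d=(M2−M1)/(6·3)=-45/419, b=Δ1−h1·(2M1+M2)/6=67/1257
seg 2: a=1, c=M2/2=-324/419, d=(M3−M2)/(6·1)=578/1257, b=Δ2−h2·(2M2+M3)/6=-2120/1257
seg 3: a=-1, c=M3/2=254/419, d=(M4−M3)/(6·1)=311/1257, b=Δ3−h3·(2M3+M4)/6=-2330/1257
seg 4: a=-2, c=M4/2=565/419, d=(M5−M4)/(6·1)=-565/1257, b=Δ4−h4·(2M4+M5)/6=127/1257
t_q=31/4 → seg 3, τ=3/4; S=-1+-2330/1257·τ+254/419·τ²+311/1257·τ³=-52153/26816

  seg 0: a=3 b=-662/1257 c=0 d=9/419
  seg 1: a=2 b=67/1257 c=81/419 d=-45/419
  seg 2: a=1 b=-2120/1257 c=-324/419 d=578/1257
  seg 3: a=-1 b=-2330/1257 c=254/419 d=311/1257
  seg 4: a=-2 b=127/1257 c=565/419 d=-565/1257
S(31/4) = -52153/26816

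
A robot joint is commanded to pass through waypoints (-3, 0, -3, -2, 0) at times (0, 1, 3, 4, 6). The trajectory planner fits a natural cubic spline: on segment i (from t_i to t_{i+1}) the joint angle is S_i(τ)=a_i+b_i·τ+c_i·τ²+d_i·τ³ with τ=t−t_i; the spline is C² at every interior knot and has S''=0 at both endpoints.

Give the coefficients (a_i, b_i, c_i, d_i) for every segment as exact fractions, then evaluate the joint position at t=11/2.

  seg 0: a=-3 b=497/124 c=0 d=-125/124
  seg 1: a=0 b=61/62 c=-375/124 d=221/248
  seg 2: a=-3 b=-13/31 c=72/31 d=-28/31
  seg 3: a=-2 b=47/31 c=-12/31 d=2/31
S(11/2) = -47/124

Δ: Δ0=3, Δ1=-3/2, Δ2=1, Δ3=1
row 1: diag=6, rhs=-27; c'=1/3, d'=-9/2
row 2: denom=6−2·1/3=16/3; d'=(15−2·-9/2)/(16/3)=9/2
row 3: denom=6−1·3/16=93/16; d'=(0−1·9/2)/(93/16)=-24/31
back: M3=-24/31
back: M2=9/2−3/16·-24/31=144/31
back: M1=-9/2−1/3·144/31=-375/62
M: M0=0, M1=-375/62, M2=144/31, M3=-24/31, M4=0
seg 0: a=-3, c=M0/2=0, d=(M1−M0)/(6·1)=-125/124, b=Δ0−h0·(2M0+M1)/6=497/124
seg 1: a=0, c=M1/2=-375/124, d=(M2−M1)/(6·2)=221/248, b=Δ1−h1·(2M1+M2)/6=61/62
seg 2: a=-3, c=M2/2=72/31, d=(M3−M2)/(6·1)=-28/31, b=Δ2−h2·(2M2+M3)/6=-13/31
seg 3: a=-2, c=M3/2=-12/31, d=(M4−M3)/(6·2)=2/31, b=Δ3−h3·(2M3+M4)/6=47/31
t_q=11/2 → seg 3, τ=3/2; S=-2+47/31·τ+-12/31·τ²+2/31·τ³=-47/124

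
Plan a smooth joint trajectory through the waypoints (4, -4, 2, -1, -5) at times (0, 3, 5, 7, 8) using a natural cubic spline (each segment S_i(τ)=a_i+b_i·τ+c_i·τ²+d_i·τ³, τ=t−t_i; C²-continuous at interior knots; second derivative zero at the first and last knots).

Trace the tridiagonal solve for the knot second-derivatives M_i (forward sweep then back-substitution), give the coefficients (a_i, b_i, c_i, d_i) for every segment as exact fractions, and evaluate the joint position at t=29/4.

  seg 0: a=4 b=-373/78 c=0 d=55/234
  seg 1: a=-4 b=61/39 c=55/26 d=-109/156
  seg 2: a=2 b=64/39 c=-27/13 d=79/312
  seg 3: a=-1 b=-283/78 c=-29/52 d=29/156
S(29/4) = -6453/3328

Δ: Δ0=-8/3, Δ1=3, Δ2=-3/2, Δ3=-4
row 1: diag=10, rhs=34; c'=1/5, d'=17/5
row 2: denom=8−2·1/5=38/5; d'=(-27−2·17/5)/(38/5)=-169/38
row 3: denom=6−2·5/19=104/19; d'=(-15−2·-169/38)/(104/19)=-29/26
back: M3=-29/26
back: M2=-169/38−5/19·-29/26=-54/13
back: M1=17/5−1/5·-54/13=55/13
M: M0=0, M1=55/13, M2=-54/13, M3=-29/26, M4=0
seg 0: a=4, c=M0/2=0, d=(M1−M0)/(6·3)=55/234, b=Δ0−h0·(2M0+M1)/6=-373/78
seg 1: a=-4, c=M1/2=55/26, d=(M2−M1)/(6·2)=-109/156, b=Δ1−h1·(2M1+M2)/6=61/39
seg 2: a=2, c=M2/2=-27/13, d=(M3−M2)/(6·2)=79/312, b=Δ2−h2·(2M2+M3)/6=64/39
seg 3: a=-1, c=M3/2=-29/52, d=(M4−M3)/(6·1)=29/156, b=Δ3−h3·(2M3+M4)/6=-283/78
t_q=29/4 → seg 3, τ=1/4; S=-1+-283/78·τ+-29/52·τ²+29/156·τ³=-6453/3328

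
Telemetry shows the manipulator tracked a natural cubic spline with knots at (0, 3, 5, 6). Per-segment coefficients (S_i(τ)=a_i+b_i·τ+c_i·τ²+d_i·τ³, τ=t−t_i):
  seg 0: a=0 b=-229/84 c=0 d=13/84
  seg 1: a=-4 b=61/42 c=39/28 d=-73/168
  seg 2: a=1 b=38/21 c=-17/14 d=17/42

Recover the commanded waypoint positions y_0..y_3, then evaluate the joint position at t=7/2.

y_0=0 y_1=-4 y_2=1 y_3=2
S(7/2) = -1335/448

y_0 = S_0(0) = a_0 = 0
y_1 = S_1(0) = a_1 = -4
y_2 = S_2(0) = a_2 = 1
y_3 = S_2(1) = 2
t_q=7/2 is in segment 1 (τ=1/2); S_1(τ)=-1335/448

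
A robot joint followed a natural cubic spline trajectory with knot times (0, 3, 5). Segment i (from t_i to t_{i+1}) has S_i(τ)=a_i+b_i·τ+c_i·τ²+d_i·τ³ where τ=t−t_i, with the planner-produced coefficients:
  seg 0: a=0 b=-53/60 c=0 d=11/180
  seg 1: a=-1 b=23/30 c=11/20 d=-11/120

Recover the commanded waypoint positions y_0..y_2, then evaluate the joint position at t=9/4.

y_0 = S_0(0) = a_0 = 0
y_1 = S_1(0) = a_1 = -1
y_2 = S_1(2) = 2
t_q=9/4 is in segment 0 (τ=9/4); S_0(τ)=-1653/1280

y_0=0 y_1=-1 y_2=2
S(9/4) = -1653/1280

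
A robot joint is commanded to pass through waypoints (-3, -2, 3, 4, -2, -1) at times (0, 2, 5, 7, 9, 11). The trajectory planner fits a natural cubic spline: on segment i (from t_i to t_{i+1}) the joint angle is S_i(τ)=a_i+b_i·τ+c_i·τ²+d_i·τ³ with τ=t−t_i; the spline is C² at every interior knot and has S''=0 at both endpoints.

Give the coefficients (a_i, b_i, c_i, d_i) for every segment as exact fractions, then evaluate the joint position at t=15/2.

  seg 0: a=-3 b=1867/7710 c=0 d=497/7710
  seg 1: a=-2 b=7831/7710 c=497/1285 d=-1309/23130
  seg 2: a=3 b=6971/3855 c=-63/514 d=-8197/30840
  seg 3: a=4 b=-14429/7710 c=-8827/5140 d=889/1542
  seg 4: a=-2 b=-14051/7710 c=8953/5140 d=-8953/30840
S(15/2) = 6957/2570

Δ: Δ0=1/2, Δ1=5/3, Δ2=1/2, Δ3=-3, Δ4=1/2
row 1: diag=10, rhs=7; c'=3/10, d'=7/10
row 2: denom=10−3·3/10=91/10; d'=(-7−3·7/10)/(91/10)=-1
row 3: denom=8−2·20/91=688/91; d'=(-21−2·-1)/(688/91)=-1729/688
row 4: denom=8−2·91/344=1285/172; d'=(21−2·-1729/688)/(1285/172)=8953/2570
back: M4=8953/2570
back: M3=-1729/688−91/344·8953/2570=-8827/2570
back: M2=-1−20/91·-8827/2570=-63/257
back: M1=7/10−3/10·-63/257=994/1285
M: M0=0, M1=994/1285, M2=-63/257, M3=-8827/2570, M4=8953/2570, M5=0
seg 0: a=-3, c=M0/2=0, d=(M1−M0)/(6·2)=497/7710, b=Δ0−h0·(2M0+M1)/6=1867/7710
seg 1: a=-2, c=M1/2=497/1285, d=(M2−M1)/(6·3)=-1309/23130, b=Δ1−h1·(2M1+M2)/6=7831/7710
seg 2: a=3, c=M2/2=-63/514, d=(M3−M2)/(6·2)=-8197/30840, b=Δ2−h2·(2M2+M3)/6=6971/3855
seg 3: a=4, c=M3/2=-8827/5140, d=(M4−M3)/(6·2)=889/1542, b=Δ3−h3·(2M3+M4)/6=-14429/7710
seg 4: a=-2, c=M4/2=8953/5140, d=(M5−M4)/(6·2)=-8953/30840, b=Δ4−h4·(2M4+M5)/6=-14051/7710
t_q=15/2 → seg 3, τ=1/2; S=4+-14429/7710·τ+-8827/5140·τ²+889/1542·τ³=6957/2570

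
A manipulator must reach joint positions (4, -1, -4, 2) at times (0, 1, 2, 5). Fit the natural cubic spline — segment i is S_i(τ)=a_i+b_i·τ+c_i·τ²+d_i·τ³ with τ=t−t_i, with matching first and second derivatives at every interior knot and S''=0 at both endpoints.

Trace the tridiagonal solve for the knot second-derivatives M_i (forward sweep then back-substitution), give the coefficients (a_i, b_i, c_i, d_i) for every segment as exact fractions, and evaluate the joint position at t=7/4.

  seg 0: a=4 b=-166/31 c=0 d=11/31
  seg 1: a=-1 b=-133/31 c=33/31 d=7/31
  seg 2: a=-4 b=-46/31 c=54/31 d=-6/31
S(7/4) = -6991/1984

Δ: Δ0=-5, Δ1=-3, Δ2=2
row 1: diag=4, rhs=12; c'=1/4, d'=3
row 2: denom=8−1·1/4=31/4; d'=(30−1·3)/(31/4)=108/31
back: M2=108/31
back: M1=3−1/4·108/31=66/31
M: M0=0, M1=66/31, M2=108/31, M3=0
seg 0: a=4, c=M0/2=0, d=(M1−M0)/(6·1)=11/31, b=Δ0−h0·(2M0+M1)/6=-166/31
seg 1: a=-1, c=M1/2=33/31, d=(M2−M1)/(6·1)=7/31, b=Δ1−h1·(2M1+M2)/6=-133/31
seg 2: a=-4, c=M2/2=54/31, d=(M3−M2)/(6·3)=-6/31, b=Δ2−h2·(2M2+M3)/6=-46/31
t_q=7/4 → seg 1, τ=3/4; S=-1+-133/31·τ+33/31·τ²+7/31·τ³=-6991/1984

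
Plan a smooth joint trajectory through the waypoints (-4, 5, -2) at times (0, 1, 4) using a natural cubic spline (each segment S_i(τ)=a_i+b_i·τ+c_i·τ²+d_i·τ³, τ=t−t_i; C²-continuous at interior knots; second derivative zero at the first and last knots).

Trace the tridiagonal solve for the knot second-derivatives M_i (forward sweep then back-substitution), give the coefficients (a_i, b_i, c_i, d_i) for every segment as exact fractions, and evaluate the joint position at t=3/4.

Δ: Δ0=9, Δ1=-7/3
row 1: diag=8, rhs=-68; c'=3/8, d'=-17/2
back: M1=-17/2
M: M0=0, M1=-17/2, M2=0
seg 0: a=-4, c=M0/2=0, d=(M1−M0)/(6·1)=-17/12, b=Δ0−h0·(2M0+M1)/6=125/12
seg 1: a=5, c=M1/2=-17/4, d=(M2−M1)/(6·3)=17/36, b=Δ1−h1·(2M1+M2)/6=37/6
t_q=3/4 → seg 0, τ=3/4; S=-4+125/12·τ+0·τ²+-17/12·τ³=823/256

  seg 0: a=-4 b=125/12 c=0 d=-17/12
  seg 1: a=5 b=37/6 c=-17/4 d=17/36
S(3/4) = 823/256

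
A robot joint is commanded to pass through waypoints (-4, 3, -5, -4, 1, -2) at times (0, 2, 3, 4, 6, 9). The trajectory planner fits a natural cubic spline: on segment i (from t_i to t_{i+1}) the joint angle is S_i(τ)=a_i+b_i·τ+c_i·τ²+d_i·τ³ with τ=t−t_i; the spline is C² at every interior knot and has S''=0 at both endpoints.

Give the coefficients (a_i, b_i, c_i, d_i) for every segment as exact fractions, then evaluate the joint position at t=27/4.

Δ: Δ0=7/2, Δ1=-8, Δ2=1, Δ3=5/2, Δ4=-1
row 1: diag=6, rhs=-69; c'=1/6, d'=-23/2
row 2: denom=4−1·1/6=23/6; d'=(54−1·-23/2)/(23/6)=393/23
row 3: denom=6−1·6/23=132/23; d'=(9−1·393/23)/(132/23)=-31/22
row 4: denom=10−2·23/66=307/33; d'=(-21−2·-31/22)/(307/33)=-600/307
back: M4=-600/307
back: M3=-31/22−23/66·-600/307=-447/614
back: M2=393/23−6/23·-447/614=5304/307
back: M1=-23/2−1/6·5304/307=-8829/614
M: M0=0, M1=-8829/614, M2=5304/307, M3=-447/614, M4=-600/307, M5=0
seg 0: a=-4, c=M0/2=0, d=(M1−M0)/(6·2)=-2943/2456, b=Δ0−h0·(2M0+M1)/6=2546/307
seg 1: a=3, c=M1/2=-8829/1228, d=(M2−M1)/(6·1)=6479/1228, b=Δ1−h1·(2M1+M2)/6=-3737/614
seg 2: a=-5, c=M2/2=2652/307, d=(M3−M2)/(6·1)=-3685/1228, b=Δ2−h2·(2M2+M3)/6=-5695/1228
seg 3: a=-4, c=M3/2=-447/1228, d=(M4−M3)/(6·2)=-251/2456, b=Δ3−h3·(2M3+M4)/6=2233/614
seg 4: a=1, c=M4/2=-300/307, d=(M5−M4)/(6·3)=100/921, b=Δ4−h4·(2M4+M5)/6=293/307
t_q=27/4 → seg 4, τ=3/4; S=1+293/307·τ+-300/307·τ²+100/921·τ³=5953/4912

  seg 0: a=-4 b=2546/307 c=0 d=-2943/2456
  seg 1: a=3 b=-3737/614 c=-8829/1228 d=6479/1228
  seg 2: a=-5 b=-5695/1228 c=2652/307 d=-3685/1228
  seg 3: a=-4 b=2233/614 c=-447/1228 d=-251/2456
  seg 4: a=1 b=293/307 c=-300/307 d=100/921
S(27/4) = 5953/4912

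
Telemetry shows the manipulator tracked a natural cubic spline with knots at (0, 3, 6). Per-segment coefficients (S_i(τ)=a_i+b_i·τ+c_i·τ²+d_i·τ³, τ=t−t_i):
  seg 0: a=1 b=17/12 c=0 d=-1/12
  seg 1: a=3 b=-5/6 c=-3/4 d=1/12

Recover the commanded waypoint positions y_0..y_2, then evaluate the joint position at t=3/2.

y_0=1 y_1=3 y_2=-4
S(3/2) = 91/32

y_0 = S_0(0) = a_0 = 1
y_1 = S_1(0) = a_1 = 3
y_2 = S_1(3) = -4
t_q=3/2 is in segment 0 (τ=3/2); S_0(τ)=91/32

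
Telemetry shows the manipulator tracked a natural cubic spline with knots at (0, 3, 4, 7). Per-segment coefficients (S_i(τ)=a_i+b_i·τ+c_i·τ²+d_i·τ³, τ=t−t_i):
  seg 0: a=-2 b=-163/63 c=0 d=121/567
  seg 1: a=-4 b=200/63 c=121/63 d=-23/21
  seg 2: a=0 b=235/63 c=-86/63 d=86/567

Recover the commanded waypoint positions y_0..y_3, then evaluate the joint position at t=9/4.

y_0=-2 y_1=-4 y_2=0 y_3=3
S(9/4) = -345/64

y_0 = S_0(0) = a_0 = -2
y_1 = S_1(0) = a_1 = -4
y_2 = S_2(0) = a_2 = 0
y_3 = S_2(3) = 3
t_q=9/4 is in segment 0 (τ=9/4); S_0(τ)=-345/64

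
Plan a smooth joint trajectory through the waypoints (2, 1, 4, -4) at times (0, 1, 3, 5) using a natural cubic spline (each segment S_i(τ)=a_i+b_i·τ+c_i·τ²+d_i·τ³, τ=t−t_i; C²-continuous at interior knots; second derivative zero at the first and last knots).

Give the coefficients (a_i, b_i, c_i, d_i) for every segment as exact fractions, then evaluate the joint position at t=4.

Δ: Δ0=-1, Δ1=3/2, Δ2=-4
row 1: diag=6, rhs=15; c'=1/3, d'=5/2
row 2: denom=8−2·1/3=22/3; d'=(-33−2·5/2)/(22/3)=-57/11
back: M2=-57/11
back: M1=5/2−1/3·-57/11=93/22
M: M0=0, M1=93/22, M2=-57/11, M3=0
seg 0: a=2, c=M0/2=0, d=(M1−M0)/(6·1)=31/44, b=Δ0−h0·(2M0+M1)/6=-75/44
seg 1: a=1, c=M1/2=93/44, d=(M2−M1)/(6·2)=-69/88, b=Δ1−h1·(2M1+M2)/6=9/22
seg 2: a=4, c=M2/2=-57/22, d=(M3−M2)/(6·2)=19/44, b=Δ2−h2·(2M2+M3)/6=-6/11
t_q=4 → seg 2, τ=1; S=4+-6/11·τ+-57/22·τ²+19/44·τ³=57/44

  seg 0: a=2 b=-75/44 c=0 d=31/44
  seg 1: a=1 b=9/22 c=93/44 d=-69/88
  seg 2: a=4 b=-6/11 c=-57/22 d=19/44
S(4) = 57/44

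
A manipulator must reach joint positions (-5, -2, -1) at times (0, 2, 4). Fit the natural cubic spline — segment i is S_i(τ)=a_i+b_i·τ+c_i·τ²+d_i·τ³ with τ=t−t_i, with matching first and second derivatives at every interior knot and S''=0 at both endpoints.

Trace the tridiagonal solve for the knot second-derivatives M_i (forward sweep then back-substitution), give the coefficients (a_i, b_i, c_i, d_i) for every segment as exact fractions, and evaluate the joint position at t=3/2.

  seg 0: a=-5 b=7/4 c=0 d=-1/16
  seg 1: a=-2 b=1 c=-3/8 d=1/16
S(3/2) = -331/128

Δ: Δ0=3/2, Δ1=1/2
row 1: diag=8, rhs=-6; c'=1/4, d'=-3/4
back: M1=-3/4
M: M0=0, M1=-3/4, M2=0
seg 0: a=-5, c=M0/2=0, d=(M1−M0)/(6·2)=-1/16, b=Δ0−h0·(2M0+M1)/6=7/4
seg 1: a=-2, c=M1/2=-3/8, d=(M2−M1)/(6·2)=1/16, b=Δ1−h1·(2M1+M2)/6=1
t_q=3/2 → seg 0, τ=3/2; S=-5+7/4·τ+0·τ²+-1/16·τ³=-331/128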